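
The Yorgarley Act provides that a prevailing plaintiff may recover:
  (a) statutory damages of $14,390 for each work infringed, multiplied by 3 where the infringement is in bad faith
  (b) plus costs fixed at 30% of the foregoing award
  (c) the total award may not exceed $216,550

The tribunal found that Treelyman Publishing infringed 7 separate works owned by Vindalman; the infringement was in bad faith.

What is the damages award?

Award: $216,550

Statutory damages: 7 × $14,390 = $100,730
Trebled: 3 × $100,730 = $302,190
Costs: 30% of $302,190 = $90,657
Award plus costs: $302,190 + $90,657 = $392,847
Cap at $216,550: $392,847 exceeds the cap → $216,550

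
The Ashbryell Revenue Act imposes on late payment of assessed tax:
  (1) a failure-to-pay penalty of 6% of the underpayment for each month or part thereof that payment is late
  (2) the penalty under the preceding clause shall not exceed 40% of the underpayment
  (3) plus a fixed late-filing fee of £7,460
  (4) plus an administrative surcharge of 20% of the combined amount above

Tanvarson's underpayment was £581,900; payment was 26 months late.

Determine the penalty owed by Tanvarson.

Accrued rate: 6% × 26 = 156%, capped at 40% → 40%
Failure-to-pay penalty: 40% of £581,900 = £232,760
Penalty before surcharge: £232,760 + £7,460 = £240,220
Administrative surcharge: 20% of £240,220 = £48,044
Total penalty: £240,220 + £48,044 = £288,264

Penalty: £288,264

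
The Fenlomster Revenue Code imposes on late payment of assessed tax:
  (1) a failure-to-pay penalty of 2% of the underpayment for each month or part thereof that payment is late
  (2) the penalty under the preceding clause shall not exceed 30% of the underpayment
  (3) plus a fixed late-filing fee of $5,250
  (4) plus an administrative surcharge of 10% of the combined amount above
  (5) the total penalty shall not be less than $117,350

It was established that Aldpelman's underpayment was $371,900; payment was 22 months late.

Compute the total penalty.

Penalty: $128,502

Accrued rate: 2% × 22 = 44%, capped at 30% → 30%
Failure-to-pay penalty: 30% of $371,900 = $111,570
Penalty before surcharge: $111,570 + $5,250 = $116,820
Administrative surcharge: 10% of $116,820 = $11,682
Total penalty: $116,820 + $11,682 = $128,502
Minimum $117,350: $128,502 meets the minimum, no increase.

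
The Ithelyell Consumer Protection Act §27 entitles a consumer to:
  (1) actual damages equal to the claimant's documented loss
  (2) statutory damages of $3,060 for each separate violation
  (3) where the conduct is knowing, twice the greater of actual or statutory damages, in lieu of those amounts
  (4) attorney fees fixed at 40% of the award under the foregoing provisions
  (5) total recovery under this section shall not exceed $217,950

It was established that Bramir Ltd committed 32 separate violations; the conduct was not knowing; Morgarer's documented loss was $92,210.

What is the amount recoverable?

Statutory damages: 32 × $3,060 = $97,920
Conduct not knowing: the in-lieu enhancement does not apply.
Actual plus statutory damages: $92,210 + $97,920 = $190,130
Attorney fees: 40% of $190,130 = $76,052
Total before cap: $190,130 + $76,052 = $266,182
Cap at $217,950: $266,182 exceeds the cap → $217,950

$217,950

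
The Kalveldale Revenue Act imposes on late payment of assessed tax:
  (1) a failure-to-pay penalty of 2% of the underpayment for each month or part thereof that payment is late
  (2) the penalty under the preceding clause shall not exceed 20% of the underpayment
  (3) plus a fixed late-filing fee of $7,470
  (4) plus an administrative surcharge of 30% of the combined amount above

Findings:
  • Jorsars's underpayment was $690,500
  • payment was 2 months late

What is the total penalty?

Accrued rate: 2% × 2 = 4%, capped at 20% → 4%
Failure-to-pay penalty: 4% of $690,500 = $27,620
Penalty before surcharge: $27,620 + $7,470 = $35,090
Administrative surcharge: 30% of $35,090 = $10,527
Total penalty: $35,090 + $10,527 = $45,617

Penalty: $45,617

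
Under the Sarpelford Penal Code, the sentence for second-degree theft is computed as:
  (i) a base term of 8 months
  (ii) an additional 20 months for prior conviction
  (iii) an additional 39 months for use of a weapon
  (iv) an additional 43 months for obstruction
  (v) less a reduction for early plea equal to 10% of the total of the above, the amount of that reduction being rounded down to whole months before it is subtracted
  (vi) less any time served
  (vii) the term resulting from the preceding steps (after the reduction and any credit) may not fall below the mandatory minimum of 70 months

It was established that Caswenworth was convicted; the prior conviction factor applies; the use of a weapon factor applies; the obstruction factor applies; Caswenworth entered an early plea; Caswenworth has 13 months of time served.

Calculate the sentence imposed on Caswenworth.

Prior conviction enhancement: +20 months
Use of a weapon enhancement: +39 months
Obstruction enhancement: +43 months
Adjusted term: 8 months + 20 months + 39 months + 43 months = 110 months
Early plea reduction: 10% of 110 months = 11 months (rounded down)
After reduction: 110 − 11 = 99 months
Less time served: 99 months − 13 months = 86 months
Minimum 70 months: 86 months meets the minimum, no increase.

Sentence: 86 months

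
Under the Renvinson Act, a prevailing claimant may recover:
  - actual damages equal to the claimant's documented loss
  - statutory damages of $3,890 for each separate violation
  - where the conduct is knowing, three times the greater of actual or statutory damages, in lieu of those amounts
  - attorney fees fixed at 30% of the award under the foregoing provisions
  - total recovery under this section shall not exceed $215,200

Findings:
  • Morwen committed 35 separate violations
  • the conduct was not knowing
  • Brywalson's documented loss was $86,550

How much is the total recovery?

$215,200

Statutory damages: 35 × $3,890 = $136,150
Conduct not knowing: the in-lieu enhancement does not apply.
Actual plus statutory damages: $86,550 + $136,150 = $222,700
Attorney fees: 30% of $222,700 = $66,810
Total before cap: $222,700 + $66,810 = $289,510
Cap at $215,200: $289,510 exceeds the cap → $215,200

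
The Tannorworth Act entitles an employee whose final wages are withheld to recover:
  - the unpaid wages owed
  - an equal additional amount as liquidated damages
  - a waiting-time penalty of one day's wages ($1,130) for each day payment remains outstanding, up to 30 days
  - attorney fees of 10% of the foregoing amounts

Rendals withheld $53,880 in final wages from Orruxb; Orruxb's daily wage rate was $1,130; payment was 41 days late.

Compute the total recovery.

Total award: $155,826

Liquidated damages (equal amount): $53,880
Penalty days: min(41, 30) = 30
Waiting-time penalty: 30 × $1,130 = $33,900
Subtotal: $53,880 + $53,880 + $33,900 = $141,660
Attorney fees: 10% of $141,660 = $14,166
Total award: $141,660 + $14,166 = $155,826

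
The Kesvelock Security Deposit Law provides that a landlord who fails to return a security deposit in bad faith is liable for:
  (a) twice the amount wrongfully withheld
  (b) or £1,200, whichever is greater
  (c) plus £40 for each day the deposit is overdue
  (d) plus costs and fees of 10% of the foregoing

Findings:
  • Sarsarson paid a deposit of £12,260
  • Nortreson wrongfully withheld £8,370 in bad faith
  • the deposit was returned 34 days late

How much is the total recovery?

Recovery: £19,910

Doubled: 2 × £8,370 = £16,740
Minimum £1,200: £16,740 meets the minimum, no increase.
Late-return penalty: 34 × £40 = £1,360
Damages plus late penalty: £16,740 + £1,360 = £18,100
Costs and fees: 10% of £18,100 = £1,810
Total recovery: £18,100 + £1,810 = £19,910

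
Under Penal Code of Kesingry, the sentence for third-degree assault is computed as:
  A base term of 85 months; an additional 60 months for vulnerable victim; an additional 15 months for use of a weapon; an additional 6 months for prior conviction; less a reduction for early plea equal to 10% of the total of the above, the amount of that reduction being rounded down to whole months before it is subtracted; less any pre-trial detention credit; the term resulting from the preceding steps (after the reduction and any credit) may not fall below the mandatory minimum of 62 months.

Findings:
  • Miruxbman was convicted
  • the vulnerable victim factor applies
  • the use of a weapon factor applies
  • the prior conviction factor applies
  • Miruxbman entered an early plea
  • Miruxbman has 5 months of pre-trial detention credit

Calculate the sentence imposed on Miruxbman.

Vulnerable victim enhancement: +60 months
Use of a weapon enhancement: +15 months
Prior conviction enhancement: +6 months
Adjusted term: 85 months + 60 months + 15 months + 6 months = 166 months
Early plea reduction: 10% of 166 months = 16 months (rounded down)
After reduction: 166 − 16 = 150 months
Less pre-trial detention credit: 150 months − 5 months = 145 months
Minimum 62 months: 145 months meets the minimum, no increase.

145 months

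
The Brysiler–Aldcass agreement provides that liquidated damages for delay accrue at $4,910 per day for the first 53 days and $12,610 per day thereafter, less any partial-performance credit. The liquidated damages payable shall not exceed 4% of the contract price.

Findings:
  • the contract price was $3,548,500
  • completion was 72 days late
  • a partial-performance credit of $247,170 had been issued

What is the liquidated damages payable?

First 53 days: 53 × $4,910 = $260,230
Remaining days: (72 − 53) × $12,610 = $239,590
Accrued per-day damages: $260,230 + $239,590 = $499,820
Less partial-performance credit: $499,820 − $247,170 = $252,650
Cap: 4% of $3,548,500 = $141,940
Cap at $141,940: $252,650 exceeds the cap → $141,940

$141,940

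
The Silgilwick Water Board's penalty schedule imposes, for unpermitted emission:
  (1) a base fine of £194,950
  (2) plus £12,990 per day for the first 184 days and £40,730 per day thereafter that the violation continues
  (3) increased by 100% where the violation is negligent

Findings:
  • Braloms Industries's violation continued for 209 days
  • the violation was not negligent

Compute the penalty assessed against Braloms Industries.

First 184 days: 184 × £12,990 = £2,390,160
Remaining days: (209 − 184) × £40,730 = £1,018,250
Per-day component: £2,390,160 + £1,018,250 = £3,408,410
Base plus per-day: £194,950 + £3,408,410 = £3,603,360
The violation was not negligent: no 100% increase.

£3,603,360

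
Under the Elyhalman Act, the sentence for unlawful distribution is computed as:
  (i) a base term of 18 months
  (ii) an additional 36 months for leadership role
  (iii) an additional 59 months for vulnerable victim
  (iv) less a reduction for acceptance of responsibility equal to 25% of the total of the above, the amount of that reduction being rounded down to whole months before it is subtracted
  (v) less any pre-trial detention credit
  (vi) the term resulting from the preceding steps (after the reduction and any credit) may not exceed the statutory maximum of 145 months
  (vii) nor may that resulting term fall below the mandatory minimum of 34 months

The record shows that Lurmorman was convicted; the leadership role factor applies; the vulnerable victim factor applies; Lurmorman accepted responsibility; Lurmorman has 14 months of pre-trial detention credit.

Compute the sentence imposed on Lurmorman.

Leadership role enhancement: +36 months
Vulnerable victim enhancement: +59 months
Adjusted term: 18 months + 36 months + 59 months = 113 months
Acceptance of responsibility reduction: 25% of 113 months = 28 months (rounded down)
After reduction: 113 − 28 = 85 months
Less pre-trial detention credit: 85 months − 14 months = 71 months
Cap at 145 months: 71 months is within the cap, no reduction.
Minimum 34 months: 71 months meets the minimum, no increase.

Sentence: 71 months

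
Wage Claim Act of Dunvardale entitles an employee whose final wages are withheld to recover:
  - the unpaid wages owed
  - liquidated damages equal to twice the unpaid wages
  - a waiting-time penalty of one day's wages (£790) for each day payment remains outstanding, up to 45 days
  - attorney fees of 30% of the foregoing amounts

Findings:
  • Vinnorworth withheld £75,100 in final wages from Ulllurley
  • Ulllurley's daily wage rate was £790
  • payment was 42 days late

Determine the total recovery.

Doubled: 2 × £75,100 = £150,200
Penalty days: min(42, 45) = 42
Waiting-time penalty: 42 × £790 = £33,180
Subtotal: £75,100 + £150,200 + £33,180 = £258,480
Attorney fees: 30% of £258,480 = £77,544
Total award: £258,480 + £77,544 = £336,024

£336,024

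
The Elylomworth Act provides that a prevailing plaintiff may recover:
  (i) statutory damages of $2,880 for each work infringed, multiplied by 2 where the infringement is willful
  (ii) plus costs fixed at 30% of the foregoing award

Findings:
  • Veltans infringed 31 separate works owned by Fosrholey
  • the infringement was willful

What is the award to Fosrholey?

$232,128

Statutory damages: 31 × $2,880 = $89,280
Doubled: 2 × $89,280 = $178,560
Costs: 30% of $178,560 = $53,568
Award plus costs: $178,560 + $53,568 = $232,128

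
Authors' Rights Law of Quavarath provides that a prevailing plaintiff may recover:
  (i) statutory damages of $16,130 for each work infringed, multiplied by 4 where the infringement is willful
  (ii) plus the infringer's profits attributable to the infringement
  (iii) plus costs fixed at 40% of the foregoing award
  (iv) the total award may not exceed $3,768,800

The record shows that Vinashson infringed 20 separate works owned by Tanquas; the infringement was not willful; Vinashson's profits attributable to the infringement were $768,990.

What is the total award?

Statutory damages: 20 × $16,130 = $322,600
Infringement not willful: no ×4 enhancement.
Combined award: $322,600 + $768,990 = $1,091,590
Costs: 40% of $1,091,590 = $436,636
Award plus costs: $1,091,590 + $436,636 = $1,528,226
Cap at $3,768,800: $1,528,226 is within the cap, no reduction.

Award: $1,528,226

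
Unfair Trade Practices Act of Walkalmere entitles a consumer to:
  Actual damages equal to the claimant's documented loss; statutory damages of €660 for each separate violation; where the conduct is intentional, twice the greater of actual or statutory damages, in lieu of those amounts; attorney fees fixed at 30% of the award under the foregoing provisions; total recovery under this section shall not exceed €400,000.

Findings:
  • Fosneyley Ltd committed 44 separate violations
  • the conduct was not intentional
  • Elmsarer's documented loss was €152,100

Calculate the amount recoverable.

Statutory damages: 44 × €660 = €29,040
Conduct not intentional: the in-lieu enhancement does not apply.
Actual plus statutory damages: €152,100 + €29,040 = €181,140
Attorney fees: 30% of €181,140 = €54,342
Total before cap: €181,140 + €54,342 = €235,482
Cap at €400,000: €235,482 is within the cap, no reduction.

€235,482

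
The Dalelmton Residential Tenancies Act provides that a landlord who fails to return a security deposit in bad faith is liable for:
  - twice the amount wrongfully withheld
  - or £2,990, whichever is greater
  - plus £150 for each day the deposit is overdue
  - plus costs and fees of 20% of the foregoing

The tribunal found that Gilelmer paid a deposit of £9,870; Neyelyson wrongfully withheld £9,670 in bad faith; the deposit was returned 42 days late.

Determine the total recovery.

£30,768

Doubled: 2 × £9,670 = £19,340
Minimum £2,990: £19,340 meets the minimum, no increase.
Late-return penalty: 42 × £150 = £6,300
Damages plus late penalty: £19,340 + £6,300 = £25,640
Costs and fees: 20% of £25,640 = £5,128
Total recovery: £25,640 + £5,128 = £30,768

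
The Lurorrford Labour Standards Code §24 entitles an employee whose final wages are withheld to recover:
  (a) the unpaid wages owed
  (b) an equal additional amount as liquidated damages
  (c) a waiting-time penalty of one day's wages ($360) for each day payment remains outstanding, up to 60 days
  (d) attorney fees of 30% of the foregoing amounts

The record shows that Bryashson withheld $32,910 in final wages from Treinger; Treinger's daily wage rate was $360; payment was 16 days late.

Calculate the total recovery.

Total award: $93,054

Liquidated damages (equal amount): $32,910
Penalty days: min(16, 60) = 16
Waiting-time penalty: 16 × $360 = $5,760
Subtotal: $32,910 + $32,910 + $5,760 = $71,580
Attorney fees: 30% of $71,580 = $21,474
Total award: $71,580 + $21,474 = $93,054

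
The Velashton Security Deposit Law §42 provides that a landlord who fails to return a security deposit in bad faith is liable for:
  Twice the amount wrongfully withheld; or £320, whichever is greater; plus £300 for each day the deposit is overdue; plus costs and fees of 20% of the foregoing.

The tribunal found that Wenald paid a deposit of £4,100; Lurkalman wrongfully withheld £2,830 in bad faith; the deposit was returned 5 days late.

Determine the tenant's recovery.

Doubled: 2 × £2,830 = £5,660
Minimum £320: £5,660 meets the minimum, no increase.
Late-return penalty: 5 × £300 = £1,500
Damages plus late penalty: £5,660 + £1,500 = £7,160
Costs and fees: 20% of £7,160 = £1,432
Total recovery: £7,160 + £1,432 = £8,592

£8,592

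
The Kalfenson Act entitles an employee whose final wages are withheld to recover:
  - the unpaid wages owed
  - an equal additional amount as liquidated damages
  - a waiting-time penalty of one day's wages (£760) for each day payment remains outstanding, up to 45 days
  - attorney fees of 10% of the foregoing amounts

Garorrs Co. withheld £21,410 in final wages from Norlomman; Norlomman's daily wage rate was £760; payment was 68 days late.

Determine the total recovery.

Liquidated damages (equal amount): £21,410
Penalty days: min(68, 45) = 45
Waiting-time penalty: 45 × £760 = £34,200
Subtotal: £21,410 + £21,410 + £34,200 = £77,020
Attorney fees: 10% of £77,020 = £7,702
Total award: £77,020 + £7,702 = £84,722

£84,722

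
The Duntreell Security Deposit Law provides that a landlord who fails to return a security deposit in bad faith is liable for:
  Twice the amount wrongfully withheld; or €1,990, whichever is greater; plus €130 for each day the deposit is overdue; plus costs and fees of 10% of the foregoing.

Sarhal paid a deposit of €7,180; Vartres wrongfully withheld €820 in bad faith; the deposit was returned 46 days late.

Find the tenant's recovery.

Recovery: €8,767

Doubled: 2 × €820 = €1,640
Minimum €1,990: €1,640 is below the minimum → €1,990
Late-return penalty: 46 × €130 = €5,980
Damages plus late penalty: €1,990 + €5,980 = €7,970
Costs and fees: 10% of €7,970 = €797
Total recovery: €7,970 + €797 = €8,767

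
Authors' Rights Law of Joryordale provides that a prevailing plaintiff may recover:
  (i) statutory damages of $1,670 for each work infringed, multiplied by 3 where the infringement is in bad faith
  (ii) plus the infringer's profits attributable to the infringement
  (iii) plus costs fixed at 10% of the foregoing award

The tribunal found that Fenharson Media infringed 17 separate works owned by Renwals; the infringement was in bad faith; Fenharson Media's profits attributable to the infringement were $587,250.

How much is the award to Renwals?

Statutory damages: 17 × $1,670 = $28,390
Trebled: 3 × $28,390 = $85,170
Combined award: $85,170 + $587,250 = $672,420
Costs: 10% of $672,420 = $67,242
Award plus costs: $672,420 + $67,242 = $739,662

$739,662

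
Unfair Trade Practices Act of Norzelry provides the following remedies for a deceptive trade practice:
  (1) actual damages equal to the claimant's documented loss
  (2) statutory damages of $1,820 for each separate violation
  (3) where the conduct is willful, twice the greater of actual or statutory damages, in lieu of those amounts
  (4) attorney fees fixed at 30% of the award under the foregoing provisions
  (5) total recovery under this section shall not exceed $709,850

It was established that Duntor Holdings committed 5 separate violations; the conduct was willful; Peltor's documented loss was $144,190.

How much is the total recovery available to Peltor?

Statutory damages: 5 × $1,820 = $9,100
Greater of actual damages ($144,190) or statutory damages ($9,100): $144,190
Doubled: 2 × $144,190 = $288,380
Attorney fees: 30% of $288,380 = $86,514
Total before cap: $288,380 + $86,514 = $374,894
Cap at $709,850: $374,894 is within the cap, no reduction.

Total recovery: $374,894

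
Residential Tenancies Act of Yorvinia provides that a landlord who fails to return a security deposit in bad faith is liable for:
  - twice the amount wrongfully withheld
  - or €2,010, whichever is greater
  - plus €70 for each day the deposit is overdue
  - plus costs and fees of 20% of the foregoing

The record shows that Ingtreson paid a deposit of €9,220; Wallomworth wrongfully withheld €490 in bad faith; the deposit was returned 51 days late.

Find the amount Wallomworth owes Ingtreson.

€6,696

Doubled: 2 × €490 = €980
Minimum €2,010: €980 is below the minimum → €2,010
Late-return penalty: 51 × €70 = €3,570
Damages plus late penalty: €2,010 + €3,570 = €5,580
Costs and fees: 20% of €5,580 = €1,116
Total recovery: €5,580 + €1,116 = €6,696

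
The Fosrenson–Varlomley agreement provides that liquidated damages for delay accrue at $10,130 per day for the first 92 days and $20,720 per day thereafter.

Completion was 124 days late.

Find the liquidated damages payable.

$1,595,000

First 92 days: 92 × $10,130 = $931,960
Remaining days: (124 − 92) × $20,720 = $663,040
Accrued per-day damages: $931,960 + $663,040 = $1,595,000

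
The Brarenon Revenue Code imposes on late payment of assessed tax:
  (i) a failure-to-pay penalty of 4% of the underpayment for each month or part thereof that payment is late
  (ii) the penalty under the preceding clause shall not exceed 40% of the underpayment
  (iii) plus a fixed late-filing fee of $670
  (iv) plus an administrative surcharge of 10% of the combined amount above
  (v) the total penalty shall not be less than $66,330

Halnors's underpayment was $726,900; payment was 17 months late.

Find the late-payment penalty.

Accrued rate: 4% × 17 = 68%, capped at 40% → 40%
Failure-to-pay penalty: 40% of $726,900 = $290,760
Penalty before surcharge: $290,760 + $670 = $291,430
Administrative surcharge: 10% of $291,430 = $29,143
Total penalty: $291,430 + $29,143 = $320,573
Minimum $66,330: $320,573 meets the minimum, no increase.

$320,573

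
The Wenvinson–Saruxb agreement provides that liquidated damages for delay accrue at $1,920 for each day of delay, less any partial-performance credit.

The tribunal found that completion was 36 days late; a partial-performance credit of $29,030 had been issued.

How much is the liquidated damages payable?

Per-day damages: 36 × $1,920 = $69,120
Less partial-performance credit: $69,120 − $29,030 = $40,090

$40,090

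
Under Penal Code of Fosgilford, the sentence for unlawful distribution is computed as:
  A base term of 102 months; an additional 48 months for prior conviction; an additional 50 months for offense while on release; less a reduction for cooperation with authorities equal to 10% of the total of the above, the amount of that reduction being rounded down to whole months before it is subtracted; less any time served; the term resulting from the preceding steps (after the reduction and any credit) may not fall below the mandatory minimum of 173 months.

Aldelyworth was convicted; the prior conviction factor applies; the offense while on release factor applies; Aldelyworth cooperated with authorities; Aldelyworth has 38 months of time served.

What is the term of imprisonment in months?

173 months

Prior conviction enhancement: +48 months
Offense while on release enhancement: +50 months
Adjusted term: 102 months + 48 months + 50 months = 200 months
Cooperation with authorities reduction: 10% of 200 months = 20 months (rounded down)
After reduction: 200 − 20 = 180 months
Less time served: 180 months − 38 months = 142 months
Minimum 173 months: 142 months is below the minimum → 173 months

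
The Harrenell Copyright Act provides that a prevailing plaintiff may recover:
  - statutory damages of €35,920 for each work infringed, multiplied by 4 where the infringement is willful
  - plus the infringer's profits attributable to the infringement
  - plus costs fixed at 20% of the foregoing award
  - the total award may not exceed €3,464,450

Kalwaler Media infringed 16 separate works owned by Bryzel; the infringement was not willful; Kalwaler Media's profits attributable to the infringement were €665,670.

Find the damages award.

Statutory damages: 16 × €35,920 = €574,720
Infringement not willful: no ×4 enhancement.
Combined award: €574,720 + €665,670 = €1,240,390
Costs: 20% of €1,240,390 = €248,078
Award plus costs: €1,240,390 + €248,078 = €1,488,468
Cap at €3,464,450: €1,488,468 is within the cap, no reduction.

€1,488,468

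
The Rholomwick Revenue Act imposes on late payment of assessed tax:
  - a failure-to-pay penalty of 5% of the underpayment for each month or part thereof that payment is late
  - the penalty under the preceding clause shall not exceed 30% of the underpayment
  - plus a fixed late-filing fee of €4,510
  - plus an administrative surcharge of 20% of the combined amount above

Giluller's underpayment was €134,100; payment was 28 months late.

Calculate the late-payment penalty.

Penalty: €53,688

Accrued rate: 5% × 28 = 140%, capped at 30% → 30%
Failure-to-pay penalty: 30% of €134,100 = €40,230
Penalty before surcharge: €40,230 + €4,510 = €44,740
Administrative surcharge: 20% of €44,740 = €8,948
Total penalty: €44,740 + €8,948 = €53,688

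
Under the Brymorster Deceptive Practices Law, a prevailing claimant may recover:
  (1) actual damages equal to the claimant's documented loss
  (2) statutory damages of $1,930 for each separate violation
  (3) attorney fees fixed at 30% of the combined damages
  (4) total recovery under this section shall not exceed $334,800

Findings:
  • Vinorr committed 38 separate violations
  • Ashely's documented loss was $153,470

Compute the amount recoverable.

$294,853

Statutory damages: 38 × $1,930 = $73,340
Combined damages: $153,470 + $73,340 = $226,810
Attorney fees: 30% of $226,810 = $68,043
Total before cap: $226,810 + $68,043 = $294,853
Cap at $334,800: $294,853 is within the cap, no reduction.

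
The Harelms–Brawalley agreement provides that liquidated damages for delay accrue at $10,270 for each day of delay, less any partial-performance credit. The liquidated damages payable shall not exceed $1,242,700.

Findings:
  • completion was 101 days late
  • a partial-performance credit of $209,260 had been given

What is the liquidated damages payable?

Liquidated damages: $828,010

Per-day damages: 101 × $10,270 = $1,037,270
Less partial-performance credit: $1,037,270 − $209,260 = $828,010
Cap at $1,242,700: $828,010 is within the cap, no reduction.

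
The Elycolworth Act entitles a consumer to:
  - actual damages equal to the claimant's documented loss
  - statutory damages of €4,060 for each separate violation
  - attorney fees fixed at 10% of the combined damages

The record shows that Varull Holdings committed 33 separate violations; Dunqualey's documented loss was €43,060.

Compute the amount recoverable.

Statutory damages: 33 × €4,060 = €133,980
Combined damages: €43,060 + €133,980 = €177,040
Attorney fees: 10% of €177,040 = €17,704
Total recovery: €177,040 + €17,704 = €194,744

€194,744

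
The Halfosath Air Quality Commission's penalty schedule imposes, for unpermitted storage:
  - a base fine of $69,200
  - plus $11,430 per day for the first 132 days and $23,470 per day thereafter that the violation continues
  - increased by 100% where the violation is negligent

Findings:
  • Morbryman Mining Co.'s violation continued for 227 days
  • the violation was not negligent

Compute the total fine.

Civil penalty: $3,807,610

First 132 days: 132 × $11,430 = $1,508,760
Remaining days: (227 − 132) × $23,470 = $2,229,650
Per-day component: $1,508,760 + $2,229,650 = $3,738,410
Base plus per-day: $69,200 + $3,738,410 = $3,807,610
The violation was not negligent: no 100% increase.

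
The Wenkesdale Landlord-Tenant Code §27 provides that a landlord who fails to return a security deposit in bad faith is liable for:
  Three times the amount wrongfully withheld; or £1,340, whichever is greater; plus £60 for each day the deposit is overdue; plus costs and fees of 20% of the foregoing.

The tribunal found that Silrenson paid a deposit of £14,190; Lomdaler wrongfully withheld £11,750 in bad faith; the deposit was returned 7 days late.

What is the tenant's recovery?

£42,804

Trebled: 3 × £11,750 = £35,250
Minimum £1,340: £35,250 meets the minimum, no increase.
Late-return penalty: 7 × £60 = £420
Damages plus late penalty: £35,250 + £420 = £35,670
Costs and fees: 20% of £35,670 = £7,134
Total recovery: £35,670 + £7,134 = £42,804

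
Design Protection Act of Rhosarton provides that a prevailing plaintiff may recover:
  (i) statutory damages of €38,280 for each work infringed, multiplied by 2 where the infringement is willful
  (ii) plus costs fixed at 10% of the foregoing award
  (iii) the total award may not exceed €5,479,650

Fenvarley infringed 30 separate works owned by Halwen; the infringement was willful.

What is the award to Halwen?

€2,526,480

Statutory damages: 30 × €38,280 = €1,148,400
Doubled: 2 × €1,148,400 = €2,296,800
Costs: 10% of €2,296,800 = €229,680
Award plus costs: €2,296,800 + €229,680 = €2,526,480
Cap at €5,479,650: €2,526,480 is within the cap, no reduction.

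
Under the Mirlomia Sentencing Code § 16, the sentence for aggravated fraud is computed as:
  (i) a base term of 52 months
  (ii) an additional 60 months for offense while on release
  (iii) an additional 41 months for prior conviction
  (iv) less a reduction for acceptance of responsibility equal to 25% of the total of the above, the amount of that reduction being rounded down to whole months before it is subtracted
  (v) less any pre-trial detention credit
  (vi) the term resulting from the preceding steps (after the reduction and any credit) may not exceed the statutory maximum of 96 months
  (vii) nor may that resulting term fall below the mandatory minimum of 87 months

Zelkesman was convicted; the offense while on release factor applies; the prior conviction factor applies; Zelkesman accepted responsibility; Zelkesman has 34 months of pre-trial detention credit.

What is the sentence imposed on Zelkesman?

87 months

Offense while on release enhancement: +60 months
Prior conviction enhancement: +41 months
Adjusted term: 52 months + 60 months + 41 months = 153 months
Acceptance of responsibility reduction: 25% of 153 months = 38 months (rounded down)
After reduction: 153 − 38 = 115 months
Less pre-trial detention credit: 115 months − 34 months = 81 months
Cap at 96 months: 81 months is within the cap, no reduction.
Minimum 87 months: 81 months is below the minimum → 87 months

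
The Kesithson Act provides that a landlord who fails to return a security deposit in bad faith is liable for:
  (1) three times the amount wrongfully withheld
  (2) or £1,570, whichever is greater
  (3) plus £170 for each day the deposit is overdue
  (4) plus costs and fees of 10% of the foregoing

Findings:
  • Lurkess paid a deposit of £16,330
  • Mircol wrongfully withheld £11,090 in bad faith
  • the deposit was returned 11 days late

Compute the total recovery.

£38,654

Trebled: 3 × £11,090 = £33,270
Minimum £1,570: £33,270 meets the minimum, no increase.
Late-return penalty: 11 × £170 = £1,870
Damages plus late penalty: £33,270 + £1,870 = £35,140
Costs and fees: 10% of £35,140 = £3,514
Total recovery: £35,140 + £3,514 = £38,654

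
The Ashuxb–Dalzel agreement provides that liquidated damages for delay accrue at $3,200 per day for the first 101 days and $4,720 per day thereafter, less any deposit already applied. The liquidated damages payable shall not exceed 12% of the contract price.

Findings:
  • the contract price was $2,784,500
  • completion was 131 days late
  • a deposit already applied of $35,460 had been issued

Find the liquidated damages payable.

$334,140

First 101 days: 101 × $3,200 = $323,200
Remaining days: (131 − 101) × $4,720 = $141,600
Accrued per-day damages: $323,200 + $141,600 = $464,800
Less deposit already applied: $464,800 − $35,460 = $429,340
Cap: 12% of $2,784,500 = $334,140
Cap at $334,140: $429,340 exceeds the cap → $334,140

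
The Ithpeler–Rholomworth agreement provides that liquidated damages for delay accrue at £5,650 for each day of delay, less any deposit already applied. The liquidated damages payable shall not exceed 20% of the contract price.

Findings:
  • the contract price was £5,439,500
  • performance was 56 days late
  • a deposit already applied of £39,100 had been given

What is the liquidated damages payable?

Per-day damages: 56 × £5,650 = £316,400
Less deposit already applied: £316,400 − £39,100 = £277,300
Cap: 20% of £5,439,500 = £1,087,900
Cap at £1,087,900: £277,300 is within the cap, no reduction.

£277,300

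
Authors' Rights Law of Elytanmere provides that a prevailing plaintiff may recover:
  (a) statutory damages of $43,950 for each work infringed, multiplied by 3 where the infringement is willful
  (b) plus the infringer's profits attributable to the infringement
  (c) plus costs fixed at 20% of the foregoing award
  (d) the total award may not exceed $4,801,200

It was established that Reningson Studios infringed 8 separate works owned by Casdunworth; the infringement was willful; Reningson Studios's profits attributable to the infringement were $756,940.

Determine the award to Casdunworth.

Statutory damages: 8 × $43,950 = $351,600
Trebled: 3 × $351,600 = $1,054,800
Combined award: $1,054,800 + $756,940 = $1,811,740
Costs: 20% of $1,811,740 = $362,348
Award plus costs: $1,811,740 + $362,348 = $2,174,088
Cap at $4,801,200: $2,174,088 is within the cap, no reduction.

Award: $2,174,088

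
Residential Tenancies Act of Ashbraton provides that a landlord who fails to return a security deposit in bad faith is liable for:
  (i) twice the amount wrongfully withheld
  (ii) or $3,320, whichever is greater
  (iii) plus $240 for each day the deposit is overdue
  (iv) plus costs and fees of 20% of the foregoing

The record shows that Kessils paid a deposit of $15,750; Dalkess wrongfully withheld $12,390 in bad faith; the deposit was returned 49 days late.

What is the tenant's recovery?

Doubled: 2 × $12,390 = $24,780
Minimum $3,320: $24,780 meets the minimum, no increase.
Late-return penalty: 49 × $240 = $11,760
Damages plus late penalty: $24,780 + $11,760 = $36,540
Costs and fees: 20% of $36,540 = $7,308
Total recovery: $36,540 + $7,308 = $43,848

$43,848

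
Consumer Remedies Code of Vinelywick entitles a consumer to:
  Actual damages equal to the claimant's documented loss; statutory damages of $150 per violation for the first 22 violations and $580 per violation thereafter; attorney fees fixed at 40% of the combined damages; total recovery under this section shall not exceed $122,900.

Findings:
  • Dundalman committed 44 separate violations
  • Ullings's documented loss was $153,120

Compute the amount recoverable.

Total recovery: $122,900

First 22 violations: 22 × $150 = $3,300
Remaining violations: (44 − 22) × $580 = $12,760
Statutory damages: $3,300 + $12,760 = $16,060
Combined damages: $153,120 + $16,060 = $169,180
Attorney fees: 40% of $169,180 = $67,672
Total before cap: $169,180 + $67,672 = $236,852
Cap at $122,900: $236,852 exceeds the cap → $122,900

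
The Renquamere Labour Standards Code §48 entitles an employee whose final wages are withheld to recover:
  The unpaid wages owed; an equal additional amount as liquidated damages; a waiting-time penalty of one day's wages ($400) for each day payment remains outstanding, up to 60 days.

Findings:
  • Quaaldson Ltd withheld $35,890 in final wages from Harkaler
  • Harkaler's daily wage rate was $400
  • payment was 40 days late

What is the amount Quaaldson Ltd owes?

$87,780

Liquidated damages (equal amount): $35,890
Penalty days: min(40, 60) = 40
Waiting-time penalty: 40 × $400 = $16,000
Total award: $35,890 + $35,890 + $16,000 = $87,780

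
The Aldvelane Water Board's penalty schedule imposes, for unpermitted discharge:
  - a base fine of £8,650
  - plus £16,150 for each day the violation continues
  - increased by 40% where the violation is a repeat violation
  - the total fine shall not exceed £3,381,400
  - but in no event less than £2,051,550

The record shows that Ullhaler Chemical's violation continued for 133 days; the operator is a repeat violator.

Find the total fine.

£3,019,240

Per-day component: 133 × £16,150 = £2,147,950
Base plus per-day: £8,650 + £2,147,950 = £2,156,600
Enhancement: 40% of £2,156,600 = £862,640
Enhanced fine: £2,156,600 + £862,640 = £3,019,240
Cap at £3,381,400: £3,019,240 is within the cap, no reduction.
Minimum £2,051,550: £3,019,240 meets the minimum, no increase.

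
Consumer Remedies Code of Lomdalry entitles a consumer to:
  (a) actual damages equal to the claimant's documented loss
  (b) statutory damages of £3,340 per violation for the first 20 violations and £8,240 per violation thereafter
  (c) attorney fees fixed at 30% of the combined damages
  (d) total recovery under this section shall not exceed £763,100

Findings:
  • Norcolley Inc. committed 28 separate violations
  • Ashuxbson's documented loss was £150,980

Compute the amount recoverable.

£368,810

First 20 violations: 20 × £3,340 = £66,800
Remaining violations: (28 − 20) × £8,240 = £65,920
Statutory damages: £66,800 + £65,920 = £132,720
Combined damages: £150,980 + £132,720 = £283,700
Attorney fees: 30% of £283,700 = £85,110
Total before cap: £283,700 + £85,110 = £368,810
Cap at £763,100: £368,810 is within the cap, no reduction.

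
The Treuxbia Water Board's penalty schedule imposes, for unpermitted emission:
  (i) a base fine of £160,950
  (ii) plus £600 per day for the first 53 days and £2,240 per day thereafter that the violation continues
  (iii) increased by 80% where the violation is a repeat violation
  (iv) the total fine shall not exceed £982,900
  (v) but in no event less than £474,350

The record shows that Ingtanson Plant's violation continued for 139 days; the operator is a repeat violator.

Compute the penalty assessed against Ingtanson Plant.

First 53 days: 53 × £600 = £31,800
Remaining days: (139 − 53) × £2,240 = £192,640
Per-day component: £31,800 + £192,640 = £224,440
Base plus per-day: £160,950 + £224,440 = £385,390
Enhancement: 80% of £385,390 = £308,312
Enhanced fine: £385,390 + £308,312 = £693,702
Cap at £982,900: £693,702 is within the cap, no reduction.
Minimum £474,350: £693,702 meets the minimum, no increase.

Civil penalty: £693,702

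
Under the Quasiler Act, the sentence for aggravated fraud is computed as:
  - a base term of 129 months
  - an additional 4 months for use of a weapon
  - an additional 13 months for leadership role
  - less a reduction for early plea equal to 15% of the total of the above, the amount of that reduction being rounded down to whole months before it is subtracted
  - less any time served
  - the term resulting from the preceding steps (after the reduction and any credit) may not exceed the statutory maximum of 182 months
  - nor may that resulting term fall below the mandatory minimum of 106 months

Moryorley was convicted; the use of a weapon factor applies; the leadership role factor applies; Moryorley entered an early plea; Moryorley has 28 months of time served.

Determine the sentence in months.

106 months

Use of a weapon enhancement: +4 months
Leadership role enhancement: +13 months
Adjusted term: 129 months + 4 months + 13 months = 146 months
Early plea reduction: 15% of 146 months = 21 months (rounded down)
After reduction: 146 − 21 = 125 months
Less time served: 125 months − 28 months = 97 months
Cap at 182 months: 97 months is within the cap, no reduction.
Minimum 106 months: 97 months is below the minimum → 106 months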